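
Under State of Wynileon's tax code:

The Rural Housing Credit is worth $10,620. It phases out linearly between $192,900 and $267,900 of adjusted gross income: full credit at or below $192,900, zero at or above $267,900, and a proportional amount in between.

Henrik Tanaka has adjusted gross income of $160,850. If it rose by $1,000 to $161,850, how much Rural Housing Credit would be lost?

$0

At $160,850 — $160,850 is at or below the $192,900 threshold, so the full $10,620 applies.
At $161,850 — $161,850 is at or below the $192,900 threshold, so the full $10,620 applies.
Lost: $10,620 − $10,620 = $0.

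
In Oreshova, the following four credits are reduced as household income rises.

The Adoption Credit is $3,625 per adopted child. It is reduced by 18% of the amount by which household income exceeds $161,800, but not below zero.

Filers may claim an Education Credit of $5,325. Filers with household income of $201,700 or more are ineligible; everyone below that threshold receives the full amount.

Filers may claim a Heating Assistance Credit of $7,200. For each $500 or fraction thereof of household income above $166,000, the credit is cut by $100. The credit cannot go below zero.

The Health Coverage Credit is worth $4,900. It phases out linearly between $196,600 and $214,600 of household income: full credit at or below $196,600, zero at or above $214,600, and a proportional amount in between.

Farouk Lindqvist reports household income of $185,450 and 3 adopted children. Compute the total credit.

$20,143

Adoption Credit: base = 3 × $3,625 = $10,875. 18% of the $23,650 excess over $161,800 is $4,257; credit = $10,875 − $4,257 = $6,618.
Education Credit: $185,450 is below the $201,700 cutoff, so the full $5,325 applies.
Heating Assistance Credit: income exceeds $166,000 by $19,450, which is 39 full-or-partial $500 increments; reduction = 39 × $100 = $3,900, leaving $3,300.
Health Coverage Credit: $185,450 is at or below the $196,600 threshold, so the full $4,900 applies.
Total: $6,618 + $5,325 + $3,300 + $4,900 = $20,143.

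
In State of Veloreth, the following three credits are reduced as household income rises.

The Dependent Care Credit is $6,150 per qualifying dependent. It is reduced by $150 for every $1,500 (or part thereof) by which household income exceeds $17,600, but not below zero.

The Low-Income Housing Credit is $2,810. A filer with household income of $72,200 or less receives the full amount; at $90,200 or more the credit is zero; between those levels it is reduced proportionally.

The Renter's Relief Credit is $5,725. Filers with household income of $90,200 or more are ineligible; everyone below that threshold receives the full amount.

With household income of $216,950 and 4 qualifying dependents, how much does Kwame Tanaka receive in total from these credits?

Dependent Care Credit: base = 4 × $6,150 = $24,600. income exceeds $17,600 by $199,350, which is 133 full-or-partial $1,500 increments; reduction = 133 × $150 = $19,950, leaving $4,650.
Low-Income Housing Credit: $216,950 is at or above $90,200, so the credit is $0.
Renter's Relief Credit: $216,950 meets or exceeds the $90,200 cutoff, so the credit is $0.
Total: $4,650 + $0 + $0 = $4,650.

$4,650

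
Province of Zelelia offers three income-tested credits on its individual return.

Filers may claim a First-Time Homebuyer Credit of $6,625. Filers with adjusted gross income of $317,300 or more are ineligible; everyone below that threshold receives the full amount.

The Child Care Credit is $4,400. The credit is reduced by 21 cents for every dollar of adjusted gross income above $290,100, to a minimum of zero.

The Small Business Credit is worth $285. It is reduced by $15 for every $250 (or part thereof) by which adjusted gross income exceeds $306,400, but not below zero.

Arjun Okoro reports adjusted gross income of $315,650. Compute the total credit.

First-Time Homebuyer Credit: $315,650 is below the $317,300 cutoff, so the full $6,625 applies.
Child Care Credit: 21% of the $25,550 excess over $290,100 is $5,365.50 ≥ base, so the credit is $0.
Small Business Credit: income exceeds $306,400 by $9,250 → 37 increments × $15 = $555 ≥ base, so the credit is $0.
Total: $6,625 + $0 + $0 = $6,625.

$6,625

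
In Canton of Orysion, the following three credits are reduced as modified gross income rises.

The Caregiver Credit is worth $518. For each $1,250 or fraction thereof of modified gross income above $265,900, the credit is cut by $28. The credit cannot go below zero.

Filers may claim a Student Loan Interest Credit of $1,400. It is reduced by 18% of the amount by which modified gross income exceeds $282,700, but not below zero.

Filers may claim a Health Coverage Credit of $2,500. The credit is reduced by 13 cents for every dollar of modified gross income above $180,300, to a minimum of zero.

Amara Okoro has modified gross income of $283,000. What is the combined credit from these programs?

Caregiver Credit: income exceeds $265,900 by $17,100, which is 14 full-or-partial $1,250 increments; reduction = 14 × $28 = $392, leaving $126.
Student Loan Interest Credit: 18% of the $300 excess over $282,700 is $54; credit = $1,400 − $54 = $1,346.
Health Coverage Credit: 13% of the $102,700 excess over $180,300 is $13,351 ≥ base, so the credit is $0.
Total: $126 + $1,346 + $0 = $1,472.

$1,472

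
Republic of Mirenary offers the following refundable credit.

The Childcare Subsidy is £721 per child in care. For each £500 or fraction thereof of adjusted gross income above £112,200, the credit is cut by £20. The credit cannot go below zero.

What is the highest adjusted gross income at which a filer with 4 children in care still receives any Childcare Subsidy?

£184,200

Full credit = 4 × £721 = £2,884.
After 144 increments the reduction is 144 × £20 = £2,880, leaving £4; one more increment wipes it out. Increment 144 ends at excess 144 × £500 = £72,000, so the highest qualifying income is £112,200 + £72,000 = £184,200.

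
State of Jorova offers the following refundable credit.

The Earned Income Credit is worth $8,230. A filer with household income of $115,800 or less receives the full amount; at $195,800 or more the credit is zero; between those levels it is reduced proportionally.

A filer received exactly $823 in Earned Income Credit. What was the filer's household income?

$823 is 823/8,230 of the full $8,230, so 7,407/8,230 of the $80,000 range has been used: income = $115,800 + $80,000 × 7,407/8,230 = $187,800.

$187,800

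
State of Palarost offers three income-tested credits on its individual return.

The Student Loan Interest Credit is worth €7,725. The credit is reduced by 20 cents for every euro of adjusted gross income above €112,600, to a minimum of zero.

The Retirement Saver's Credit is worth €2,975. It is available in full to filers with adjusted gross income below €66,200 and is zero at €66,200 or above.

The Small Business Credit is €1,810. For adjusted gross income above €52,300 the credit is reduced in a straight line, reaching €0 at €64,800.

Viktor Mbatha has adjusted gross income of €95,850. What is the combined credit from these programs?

€7,725

Student Loan Interest Credit: €95,850 is at or below the €112,600 threshold, so the full €7,725 applies.
Retirement Saver's Credit: €95,850 meets or exceeds the €66,200 cutoff, so the credit is €0.
Small Business Credit: €95,850 is at or above €64,800, so the credit is €0.
Total: €7,725 + €0 + €0 = €7,725.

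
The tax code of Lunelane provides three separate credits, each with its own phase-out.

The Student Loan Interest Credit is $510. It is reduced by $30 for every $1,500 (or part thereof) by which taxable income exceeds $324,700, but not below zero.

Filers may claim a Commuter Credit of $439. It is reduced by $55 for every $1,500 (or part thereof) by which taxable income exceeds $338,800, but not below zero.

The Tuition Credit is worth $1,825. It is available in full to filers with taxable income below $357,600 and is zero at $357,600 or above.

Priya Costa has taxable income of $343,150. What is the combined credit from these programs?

Student Loan Interest Credit: income exceeds $324,700 by $18,450, which is 13 full-or-partial $1,500 increments; reduction = 13 × $30 = $390, leaving $120.
Commuter Credit: income exceeds $338,800 by $4,350, which is 3 full-or-partial $1,500 increments; reduction = 3 × $55 = $165, leaving $274.
Tuition Credit: $343,150 is below the $357,600 cutoff, so the full $1,825 applies.
Total: $120 + $274 + $1,825 = $2,219.

$2,219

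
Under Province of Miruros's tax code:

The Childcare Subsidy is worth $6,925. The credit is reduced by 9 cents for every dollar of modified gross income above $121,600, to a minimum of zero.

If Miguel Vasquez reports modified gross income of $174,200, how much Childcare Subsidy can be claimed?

$2,191

Childcare Subsidy: 9% of the $52,600 excess over $121,600 is $4,734; credit = $6,925 − $4,734 = $2,191.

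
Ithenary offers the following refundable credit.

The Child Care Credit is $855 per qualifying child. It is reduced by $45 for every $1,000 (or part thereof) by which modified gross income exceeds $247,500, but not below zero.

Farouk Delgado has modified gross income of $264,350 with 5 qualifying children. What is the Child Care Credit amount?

Child Care Credit: base = 5 × $855 = $4,275. income exceeds $247,500 by $16,850, which is 17 full-or-partial $1,000 increments; reduction = 17 × $45 = $765, leaving $3,510.

$3,510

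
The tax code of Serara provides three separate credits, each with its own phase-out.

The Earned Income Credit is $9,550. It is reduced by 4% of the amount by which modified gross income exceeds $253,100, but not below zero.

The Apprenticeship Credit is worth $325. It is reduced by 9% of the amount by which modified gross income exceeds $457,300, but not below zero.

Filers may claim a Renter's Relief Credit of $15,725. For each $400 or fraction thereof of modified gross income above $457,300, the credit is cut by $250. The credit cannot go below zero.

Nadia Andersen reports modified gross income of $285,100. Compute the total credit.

$24,320

Earned Income Credit: 4% of the $32,000 excess over $253,100 is $1,280; credit = $9,550 − $1,280 = $8,270.
Apprenticeship Credit: $285,100 is at or below the $457,300 threshold, so the full $325 applies.
Renter's Relief Credit: $285,100 is at or below the $457,300 threshold, so the full $15,725 applies.
Total: $8,270 + $325 + $15,725 = $24,320.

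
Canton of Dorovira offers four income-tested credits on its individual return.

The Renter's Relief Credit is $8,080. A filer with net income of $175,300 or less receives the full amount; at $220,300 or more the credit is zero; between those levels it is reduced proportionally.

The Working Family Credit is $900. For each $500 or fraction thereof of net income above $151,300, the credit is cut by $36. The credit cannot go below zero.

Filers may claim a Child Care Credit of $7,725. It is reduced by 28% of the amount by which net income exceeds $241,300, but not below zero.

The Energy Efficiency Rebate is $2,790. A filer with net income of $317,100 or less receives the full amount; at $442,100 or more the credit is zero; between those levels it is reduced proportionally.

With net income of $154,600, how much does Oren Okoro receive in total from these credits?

Renter's Relief Credit: $154,600 is at or below the $175,300 threshold, so the full $8,080 applies.
Working Family Credit: income exceeds $151,300 by $3,300, which is 7 full-or-partial $500 increments; reduction = 7 × $36 = $252, leaving $648.
Child Care Credit: $154,600 is at or below the $241,300 threshold, so the full $7,725 applies.
Energy Efficiency Rebate: $154,600 is at or below the $317,100 threshold, so the full $2,790 applies.
Total: $8,080 + $648 + $7,725 + $2,790 = $19,243.

$19,243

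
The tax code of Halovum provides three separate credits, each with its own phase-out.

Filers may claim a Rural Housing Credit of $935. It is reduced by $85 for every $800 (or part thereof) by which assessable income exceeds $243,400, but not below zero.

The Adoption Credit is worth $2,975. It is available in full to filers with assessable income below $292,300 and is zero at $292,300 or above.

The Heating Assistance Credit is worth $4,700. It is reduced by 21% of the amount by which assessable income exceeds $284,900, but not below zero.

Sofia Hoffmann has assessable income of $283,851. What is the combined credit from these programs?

Rural Housing Credit: income exceeds $243,400 by $40,451 → 51 increments × $85 = $4,335 ≥ base, so the credit is $0.
Adoption Credit: $283,851 is below the $292,300 cutoff, so the full $2,975 applies.
Heating Assistance Credit: $283,851 is at or below the $284,900 threshold, so the full $4,700 applies.
Total: $0 + $2,975 + $4,700 = $7,675.

$7,675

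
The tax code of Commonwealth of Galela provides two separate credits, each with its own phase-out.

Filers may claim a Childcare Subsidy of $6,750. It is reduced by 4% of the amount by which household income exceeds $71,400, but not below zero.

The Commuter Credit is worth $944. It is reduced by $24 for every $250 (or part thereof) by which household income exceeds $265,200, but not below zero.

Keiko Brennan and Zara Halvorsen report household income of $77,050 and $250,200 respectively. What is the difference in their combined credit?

$6,524

Keiko ($77,050): Childcare Subsidy: 4% of the $5,650 excess over $71,400 is $226; credit = $6,750 − $226 = $6,524. Commuter Credit: $77,050 is at or below the $265,200 threshold, so the full $944 applies. total $6,524 + $944 = $7,468
Zara ($250,200): Childcare Subsidy: 4% of the $178,800 excess over $71,400 is $7,152 ≥ base, so the credit is $0. Commuter Credit: $250,200 is at or below the $265,200 threshold, so the full $944 applies. total $0 + $944 = $944
Difference: |$7,468 − $944| = $6,524.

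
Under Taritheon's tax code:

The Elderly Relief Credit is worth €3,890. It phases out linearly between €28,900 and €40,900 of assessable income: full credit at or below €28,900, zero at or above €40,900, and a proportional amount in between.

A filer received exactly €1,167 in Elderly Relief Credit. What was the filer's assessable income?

€37,300

€1,167 is 1,167/3,890 of the full €3,890, so 2,723/3,890 of the €12,000 range has been used: income = €28,900 + €12,000 × 2,723/3,890 = €37,300.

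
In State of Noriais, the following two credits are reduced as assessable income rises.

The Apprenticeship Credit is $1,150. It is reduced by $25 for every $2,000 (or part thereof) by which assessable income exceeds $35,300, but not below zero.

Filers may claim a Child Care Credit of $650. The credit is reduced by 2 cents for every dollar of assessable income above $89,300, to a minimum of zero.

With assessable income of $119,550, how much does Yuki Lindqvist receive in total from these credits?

$120

Apprenticeship Credit: income exceeds $35,300 by $84,250, which is 43 full-or-partial $2,000 increments; reduction = 43 × $25 = $1,075, leaving $75.
Child Care Credit: 2% of the $30,250 excess over $89,300 is $605; credit = $650 − $605 = $45.
Total: $75 + $45 = $120.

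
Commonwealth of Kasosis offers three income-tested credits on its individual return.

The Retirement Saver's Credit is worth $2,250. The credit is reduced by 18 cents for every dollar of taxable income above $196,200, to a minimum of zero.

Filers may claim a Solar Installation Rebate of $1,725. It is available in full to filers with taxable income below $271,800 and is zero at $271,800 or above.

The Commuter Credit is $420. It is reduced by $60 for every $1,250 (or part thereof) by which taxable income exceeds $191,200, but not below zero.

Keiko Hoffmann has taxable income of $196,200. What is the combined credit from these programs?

Retirement Saver's Credit: $196,200 is at or below the $196,200 threshold, so the full $2,250 applies.
Solar Installation Rebate: $196,200 is below the $271,800 cutoff, so the full $1,725 applies.
Commuter Credit: income exceeds $191,200 by $5,000, which is 4 full-or-partial $1,250 increments; reduction = 4 × $60 = $240, leaving $180.
Total: $2,250 + $1,725 + $180 = $4,155.

$4,155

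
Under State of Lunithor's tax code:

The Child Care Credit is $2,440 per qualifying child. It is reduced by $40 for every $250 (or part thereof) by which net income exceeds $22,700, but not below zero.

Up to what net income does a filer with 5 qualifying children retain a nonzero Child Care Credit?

Full credit = 5 × $2,440 = $12,200.
After 304 increments the reduction is 304 × $40 = $12,160, leaving $40; one more increment wipes it out. Increment 304 ends at excess 304 × $250 = $76,000, so the highest qualifying income is $22,700 + $76,000 = $98,700.

$98,700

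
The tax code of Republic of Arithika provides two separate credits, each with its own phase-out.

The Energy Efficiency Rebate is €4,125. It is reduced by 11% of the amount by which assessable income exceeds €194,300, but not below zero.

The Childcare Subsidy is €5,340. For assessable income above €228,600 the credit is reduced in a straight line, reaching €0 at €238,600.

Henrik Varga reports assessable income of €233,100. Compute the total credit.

€2,937

Energy Efficiency Rebate: 11% of the €38,800 excess over €194,300 is €4,268 ≥ base, so the credit is €0.
Childcare Subsidy: €233,100 is €4,500 into a €10,000 phase-out range, leaving 5,500/10,000 of the credit: €5,340 × 5,500/10,000 = €2,937.
Total: €0 + €2,937 = €2,937.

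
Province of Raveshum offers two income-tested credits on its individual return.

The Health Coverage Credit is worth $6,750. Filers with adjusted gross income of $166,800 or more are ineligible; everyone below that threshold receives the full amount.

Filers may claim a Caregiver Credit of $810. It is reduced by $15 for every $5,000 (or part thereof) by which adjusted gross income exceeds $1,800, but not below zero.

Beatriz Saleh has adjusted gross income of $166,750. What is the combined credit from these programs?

Health Coverage Credit: $166,750 is below the $166,800 cutoff, so the full $6,750 applies.
Caregiver Credit: income exceeds $1,800 by $164,950, which is 33 full-or-partial $5,000 increments; reduction = 33 × $15 = $495, leaving $315.
Total: $6,750 + $315 = $7,065.

$7,065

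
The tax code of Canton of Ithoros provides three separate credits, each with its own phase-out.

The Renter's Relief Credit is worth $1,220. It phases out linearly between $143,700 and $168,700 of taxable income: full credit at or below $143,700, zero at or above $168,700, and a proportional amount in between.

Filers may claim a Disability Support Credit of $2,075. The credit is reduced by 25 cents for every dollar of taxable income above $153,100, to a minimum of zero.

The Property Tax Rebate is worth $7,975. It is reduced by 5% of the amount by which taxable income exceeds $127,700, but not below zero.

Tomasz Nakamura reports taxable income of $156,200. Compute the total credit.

$8,460

Renter's Relief Credit: $156,200 is $12,500 into a $25,000 phase-out range, leaving 12,500/25,000 of the credit: $1,220 × 12,500/25,000 = $610.
Disability Support Credit: 25% of the $3,100 excess over $153,100 is $775; credit = $2,075 − $775 = $1,300.
Property Tax Rebate: 5% of the $28,500 excess over $127,700 is $1,425; credit = $7,975 − $1,425 = $6,550.
Total: $610 + $1,300 + $6,550 = $8,460.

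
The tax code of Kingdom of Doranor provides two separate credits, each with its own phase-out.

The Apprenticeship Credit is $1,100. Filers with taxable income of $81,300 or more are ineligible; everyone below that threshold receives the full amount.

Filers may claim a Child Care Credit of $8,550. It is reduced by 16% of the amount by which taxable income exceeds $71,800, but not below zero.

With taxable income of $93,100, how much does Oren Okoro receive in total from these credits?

Apprenticeship Credit: $93,100 meets or exceeds the $81,300 cutoff, so the credit is $0.
Child Care Credit: 16% of the $21,300 excess over $71,800 is $3,408; credit = $8,550 − $3,408 = $5,142.
Total: $0 + $5,142 = $5,142.

$5,142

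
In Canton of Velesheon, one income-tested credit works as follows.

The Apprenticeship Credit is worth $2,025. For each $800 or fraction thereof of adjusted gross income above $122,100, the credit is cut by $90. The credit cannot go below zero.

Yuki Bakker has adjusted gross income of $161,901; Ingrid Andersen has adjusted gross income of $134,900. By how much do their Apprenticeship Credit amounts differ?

Yuki ($161,901): Apprenticeship Credit: income exceeds $122,100 by $39,801 → 50 increments × $90 = $4,500 ≥ base, so the credit is $0.
Ingrid ($134,900): Apprenticeship Credit: income exceeds $122,100 by $12,800, which is 16 full-or-partial $800 increments; reduction = 16 × $90 = $1,440, leaving $585.
Difference: |$0 − $585| = $585.

$585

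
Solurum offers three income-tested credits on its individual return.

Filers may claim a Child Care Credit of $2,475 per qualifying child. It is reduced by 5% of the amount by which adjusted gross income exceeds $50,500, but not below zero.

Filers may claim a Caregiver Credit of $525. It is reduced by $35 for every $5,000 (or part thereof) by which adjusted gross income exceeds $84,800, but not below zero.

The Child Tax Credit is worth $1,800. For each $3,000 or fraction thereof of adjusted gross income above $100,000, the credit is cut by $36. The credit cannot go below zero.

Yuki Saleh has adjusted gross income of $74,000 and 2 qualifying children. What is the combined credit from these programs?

Child Care Credit: base = 2 × $2,475 = $4,950. 5% of the $23,500 excess over $50,500 is $1,175; credit = $4,950 − $1,175 = $3,775.
Caregiver Credit: $74,000 is at or below the $84,800 threshold, so the full $525 applies.
Child Tax Credit: $74,000 is at or below the $100,000 threshold, so the full $1,800 applies.
Total: $3,775 + $525 + $1,800 = $6,100.

$6,100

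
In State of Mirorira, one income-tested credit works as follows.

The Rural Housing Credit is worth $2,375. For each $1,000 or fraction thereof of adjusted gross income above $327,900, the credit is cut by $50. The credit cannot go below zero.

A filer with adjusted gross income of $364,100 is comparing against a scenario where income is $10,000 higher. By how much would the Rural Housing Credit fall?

$500

At $364,100 — income exceeds $327,900 by $36,200, which is 37 full-or-partial $1,000 increments; reduction = 37 × $50 = $1,850, leaving $525.
At $374,100 — income exceeds $327,900 by $46,200, which is 47 full-or-partial $1,000 increments; reduction = 47 × $50 = $2,350, leaving $25.
Lost: $525 − $25 = $500.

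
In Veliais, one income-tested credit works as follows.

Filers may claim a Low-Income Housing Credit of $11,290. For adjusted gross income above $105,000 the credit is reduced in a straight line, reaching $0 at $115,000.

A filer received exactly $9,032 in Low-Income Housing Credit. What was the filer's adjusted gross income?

$107,000

$9,032 is 9,032/11,290 of the full $11,290, so 2,258/11,290 of the $10,000 range has been used: income = $105,000 + $10,000 × 2,258/11,290 = $107,000.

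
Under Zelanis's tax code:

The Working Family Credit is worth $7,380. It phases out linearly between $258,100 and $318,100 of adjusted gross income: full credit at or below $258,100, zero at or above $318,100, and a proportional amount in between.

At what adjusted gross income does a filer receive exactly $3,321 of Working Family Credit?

$291,100

$3,321 is 3,321/7,380 of the full $7,380, so 4,059/7,380 of the $60,000 range has been used: income = $258,100 + $60,000 × 4,059/7,380 = $291,100.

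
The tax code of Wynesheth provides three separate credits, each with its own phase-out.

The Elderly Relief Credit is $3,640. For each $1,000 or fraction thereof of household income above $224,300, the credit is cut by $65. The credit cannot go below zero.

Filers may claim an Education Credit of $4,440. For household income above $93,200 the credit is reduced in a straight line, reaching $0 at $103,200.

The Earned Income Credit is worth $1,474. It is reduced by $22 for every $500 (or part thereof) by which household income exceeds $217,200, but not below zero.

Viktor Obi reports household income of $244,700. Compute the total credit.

Elderly Relief Credit: income exceeds $224,300 by $20,400, which is 21 full-or-partial $1,000 increments; reduction = 21 × $65 = $1,365, leaving $2,275.
Education Credit: $244,700 is at or above $103,200, so the credit is $0.
Earned Income Credit: income exceeds $217,200 by $27,500, which is 55 full-or-partial $500 increments; reduction = 55 × $22 = $1,210, leaving $264.
Total: $2,275 + $0 + $264 = $2,539.

$2,539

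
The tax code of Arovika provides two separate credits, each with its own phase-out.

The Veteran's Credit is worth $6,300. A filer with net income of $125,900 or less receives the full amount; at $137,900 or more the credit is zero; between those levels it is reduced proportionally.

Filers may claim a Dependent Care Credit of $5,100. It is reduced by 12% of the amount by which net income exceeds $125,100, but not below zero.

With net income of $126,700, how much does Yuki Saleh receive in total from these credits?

$10,788

Veteran's Credit: $126,700 is $800 into a $12,000 phase-out range, leaving 11,200/12,000 of the credit: $6,300 × 11,200/12,000 = $5,880.
Dependent Care Credit: 12% of the $1,600 excess over $125,100 is $192; credit = $5,100 − $192 = $4,908.
Total: $5,880 + $4,908 = $10,788.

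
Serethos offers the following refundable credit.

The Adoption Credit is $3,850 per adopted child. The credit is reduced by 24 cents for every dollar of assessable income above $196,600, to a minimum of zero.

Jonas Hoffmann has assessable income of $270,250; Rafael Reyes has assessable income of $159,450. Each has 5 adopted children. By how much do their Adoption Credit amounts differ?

$17,676

Jonas ($270,250): Adoption Credit: base = 5 × $3,850 = $19,250. 24% of the $73,650 excess over $196,600 is $17,676; credit = $19,250 − $17,676 = $1,574.
Rafael ($159,450): Adoption Credit: base = 5 × $3,850 = $19,250. $159,450 is at or below the $196,600 threshold, so the full $19,250 applies.
Difference: |$1,574 − $19,250| = $17,676.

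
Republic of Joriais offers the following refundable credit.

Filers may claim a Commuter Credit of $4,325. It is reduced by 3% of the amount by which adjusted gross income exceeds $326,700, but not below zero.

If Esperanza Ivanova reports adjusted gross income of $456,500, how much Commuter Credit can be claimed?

Commuter Credit: 3% of the $129,800 excess over $326,700 is $3,894; credit = $4,325 − $3,894 = $431.

$431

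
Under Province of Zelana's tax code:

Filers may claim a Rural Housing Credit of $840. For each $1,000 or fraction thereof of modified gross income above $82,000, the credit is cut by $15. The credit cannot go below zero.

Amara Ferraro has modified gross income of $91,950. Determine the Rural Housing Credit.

$690

Rural Housing Credit: income exceeds $82,000 by $9,950, which is 10 full-or-partial $1,000 increments; reduction = 10 × $15 = $150, leaving $690.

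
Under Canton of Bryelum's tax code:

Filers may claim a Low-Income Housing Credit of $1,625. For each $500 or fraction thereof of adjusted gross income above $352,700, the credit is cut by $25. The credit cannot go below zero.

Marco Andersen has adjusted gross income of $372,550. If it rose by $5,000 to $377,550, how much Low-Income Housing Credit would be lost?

At $372,550 — income exceeds $352,700 by $19,850, which is 40 full-or-partial $500 increments; reduction = 40 × $25 = $1,000, leaving $625.
At $377,550 — income exceeds $352,700 by $24,850, which is 50 full-or-partial $500 increments; reduction = 50 × $25 = $1,250, leaving $375.
Lost: $625 − $375 = $250.

$250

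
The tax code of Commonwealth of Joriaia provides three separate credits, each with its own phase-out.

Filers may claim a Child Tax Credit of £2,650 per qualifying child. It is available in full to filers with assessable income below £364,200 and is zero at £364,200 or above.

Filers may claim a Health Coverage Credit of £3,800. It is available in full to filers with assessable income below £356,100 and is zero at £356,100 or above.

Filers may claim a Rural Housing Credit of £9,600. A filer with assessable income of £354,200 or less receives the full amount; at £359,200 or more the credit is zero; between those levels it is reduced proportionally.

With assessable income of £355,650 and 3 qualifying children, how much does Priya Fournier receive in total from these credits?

£18,566

Child Tax Credit: base = 3 × £2,650 = £7,950. £355,650 is below the £364,200 cutoff, so the full £7,950 applies.
Health Coverage Credit: £355,650 is below the £356,100 cutoff, so the full £3,800 applies.
Rural Housing Credit: £355,650 is £1,450 into a £5,000 phase-out range, leaving 3,550/5,000 of the credit: £9,600 × 3,550/5,000 = £6,816.
Total: £7,950 + £3,800 + £6,816 = £18,566.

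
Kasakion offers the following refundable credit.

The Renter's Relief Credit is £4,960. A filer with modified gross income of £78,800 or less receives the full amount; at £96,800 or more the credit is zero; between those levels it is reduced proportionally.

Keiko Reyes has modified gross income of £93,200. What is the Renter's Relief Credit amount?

Renter's Relief Credit: £93,200 is £14,400 into a £18,000 phase-out range, leaving 3,600/18,000 of the credit: £4,960 × 3,600/18,000 = £992.

£992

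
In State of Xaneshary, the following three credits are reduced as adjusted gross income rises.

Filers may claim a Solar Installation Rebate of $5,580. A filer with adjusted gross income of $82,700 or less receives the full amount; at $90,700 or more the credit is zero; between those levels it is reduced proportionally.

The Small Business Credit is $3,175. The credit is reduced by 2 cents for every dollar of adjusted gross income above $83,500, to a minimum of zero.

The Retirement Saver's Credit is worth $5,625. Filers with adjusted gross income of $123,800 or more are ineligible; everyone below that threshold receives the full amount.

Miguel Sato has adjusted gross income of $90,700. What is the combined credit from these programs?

Solar Installation Rebate: $90,700 is at or above $90,700, so the credit is $0.
Small Business Credit: 2% of the $7,200 excess over $83,500 is $144; credit = $3,175 − $144 = $3,031.
Retirement Saver's Credit: $90,700 is below the $123,800 cutoff, so the full $5,625 applies.
Total: $0 + $3,031 + $5,625 = $8,656.

$8,656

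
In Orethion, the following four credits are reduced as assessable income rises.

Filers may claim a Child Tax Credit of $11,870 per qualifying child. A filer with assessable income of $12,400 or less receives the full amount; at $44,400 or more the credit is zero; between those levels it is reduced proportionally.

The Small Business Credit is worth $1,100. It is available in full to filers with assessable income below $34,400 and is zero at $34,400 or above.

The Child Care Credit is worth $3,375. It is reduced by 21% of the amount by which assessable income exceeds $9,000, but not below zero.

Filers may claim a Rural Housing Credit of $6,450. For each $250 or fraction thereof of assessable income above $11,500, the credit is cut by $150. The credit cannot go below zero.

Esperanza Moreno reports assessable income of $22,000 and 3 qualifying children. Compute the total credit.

$26,822

Child Tax Credit: base = 3 × $11,870 = $35,610. $22,000 is $9,600 into a $32,000 phase-out range, leaving 22,400/32,000 of the credit: $35,610 × 22,400/32,000 = $24,927.
Small Business Credit: $22,000 is below the $34,400 cutoff, so the full $1,100 applies.
Child Care Credit: 21% of the $13,000 excess over $9,000 is $2,730; credit = $3,375 − $2,730 = $645.
Rural Housing Credit: income exceeds $11,500 by $10,500, which is 42 full-or-partial $250 increments; reduction = 42 × $150 = $6,300, leaving $150.
Total: $24,927 + $1,100 + $645 + $150 = $26,822.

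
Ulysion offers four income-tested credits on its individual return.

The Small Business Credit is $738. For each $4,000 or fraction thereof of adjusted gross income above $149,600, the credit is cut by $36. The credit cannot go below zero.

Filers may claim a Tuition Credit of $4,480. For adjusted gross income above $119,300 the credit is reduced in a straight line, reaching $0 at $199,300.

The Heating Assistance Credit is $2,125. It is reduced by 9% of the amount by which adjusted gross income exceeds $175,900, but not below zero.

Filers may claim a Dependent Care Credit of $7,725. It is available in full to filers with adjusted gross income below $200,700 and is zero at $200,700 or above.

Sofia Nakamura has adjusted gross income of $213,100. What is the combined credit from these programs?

Small Business Credit: income exceeds $149,600 by $63,500, which is 16 full-or-partial $4,000 increments; reduction = 16 × $36 = $576, leaving $162.
Tuition Credit: $213,100 is at or above $199,300, so the credit is $0.
Heating Assistance Credit: 9% of the $37,200 excess over $175,900 is $3,348 ≥ base, so the credit is $0.
Dependent Care Credit: $213,100 meets or exceeds the $200,700 cutoff, so the credit is $0.
Total: $162 + $0 + $0 + $0 = $162.

$162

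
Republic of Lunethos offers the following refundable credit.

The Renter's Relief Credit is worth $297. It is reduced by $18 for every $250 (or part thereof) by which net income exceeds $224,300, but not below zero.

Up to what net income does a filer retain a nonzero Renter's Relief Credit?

After 16 increments the reduction is 16 × $18 = $288, leaving $9; one more increment wipes it out. Increment 16 ends at excess 16 × $250 = $4,000, so the highest qualifying income is $224,300 + $4,000 = $228,300.

$228,300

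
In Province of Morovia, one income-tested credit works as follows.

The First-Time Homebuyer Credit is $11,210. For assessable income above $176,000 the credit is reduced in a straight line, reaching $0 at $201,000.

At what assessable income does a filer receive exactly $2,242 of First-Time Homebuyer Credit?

$2,242 is 2,242/11,210 of the full $11,210, so 8,968/11,210 of the $25,000 range has been used: income = $176,000 + $25,000 × 8,968/11,210 = $196,000.

$196,000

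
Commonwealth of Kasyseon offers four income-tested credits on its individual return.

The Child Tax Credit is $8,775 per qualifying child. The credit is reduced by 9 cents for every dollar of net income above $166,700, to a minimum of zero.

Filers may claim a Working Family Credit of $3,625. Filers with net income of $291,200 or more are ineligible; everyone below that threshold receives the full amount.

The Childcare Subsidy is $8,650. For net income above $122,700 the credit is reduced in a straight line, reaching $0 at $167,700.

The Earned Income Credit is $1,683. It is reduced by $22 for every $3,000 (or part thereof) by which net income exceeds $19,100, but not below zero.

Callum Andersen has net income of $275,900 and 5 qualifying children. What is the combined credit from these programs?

Child Tax Credit: base = 5 × $8,775 = $43,875. 9% of the $109,200 excess over $166,700 is $9,828; credit = $43,875 − $9,828 = $34,047.
Working Family Credit: $275,900 is below the $291,200 cutoff, so the full $3,625 applies.
Childcare Subsidy: $275,900 is at or above $167,700, so the credit is $0.
Earned Income Credit: income exceeds $19,100 by $256,800 → 86 increments × $22 = $1,892 ≥ base, so the credit is $0.
Total: $34,047 + $3,625 + $0 + $0 = $37,672.

$37,672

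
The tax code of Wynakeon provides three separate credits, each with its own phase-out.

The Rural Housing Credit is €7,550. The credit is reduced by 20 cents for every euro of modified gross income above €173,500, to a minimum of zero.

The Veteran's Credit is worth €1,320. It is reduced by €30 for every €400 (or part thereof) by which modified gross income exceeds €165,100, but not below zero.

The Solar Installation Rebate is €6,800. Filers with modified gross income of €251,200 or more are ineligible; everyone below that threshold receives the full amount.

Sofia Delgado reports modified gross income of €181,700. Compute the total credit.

€12,770

Rural Housing Credit: 20% of the €8,200 excess over €173,500 is €1,640; credit = €7,550 − €1,640 = €5,910.
Veteran's Credit: income exceeds €165,100 by €16,600, which is 42 full-or-partial €400 increments; reduction = 42 × €30 = €1,260, leaving €60.
Solar Installation Rebate: €181,700 is below the €251,200 cutoff, so the full €6,800 applies.
Total: €5,910 + €60 + €6,800 = €12,770.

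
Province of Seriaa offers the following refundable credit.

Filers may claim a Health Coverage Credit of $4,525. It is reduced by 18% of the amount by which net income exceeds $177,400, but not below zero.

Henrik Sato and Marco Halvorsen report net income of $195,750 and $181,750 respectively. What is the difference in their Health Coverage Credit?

Henrik ($195,750): Health Coverage Credit: 18% of the $18,350 excess over $177,400 is $3,303; credit = $4,525 − $3,303 = $1,222.
Marco ($181,750): Health Coverage Credit: 18% of the $4,350 excess over $177,400 is $783; credit = $4,525 − $783 = $3,742.
Difference: |$1,222 − $3,742| = $2,520.

$2,520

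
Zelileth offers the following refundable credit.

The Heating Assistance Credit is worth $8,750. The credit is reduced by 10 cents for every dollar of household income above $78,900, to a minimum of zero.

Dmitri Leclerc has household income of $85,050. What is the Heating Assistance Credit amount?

Heating Assistance Credit: 10% of the $6,150 excess over $78,900 is $615; credit = $8,750 − $615 = $8,135.

$8,135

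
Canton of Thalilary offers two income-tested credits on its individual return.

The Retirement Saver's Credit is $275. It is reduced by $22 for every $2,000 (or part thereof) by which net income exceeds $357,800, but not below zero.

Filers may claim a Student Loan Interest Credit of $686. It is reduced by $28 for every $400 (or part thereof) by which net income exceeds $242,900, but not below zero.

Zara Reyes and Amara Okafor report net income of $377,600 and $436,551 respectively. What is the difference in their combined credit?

$55

Zara ($377,600): Retirement Saver's Credit: income exceeds $357,800 by $19,800, which is 10 full-or-partial $2,000 increments; reduction = 10 × $22 = $220, leaving $55. Student Loan Interest Credit: income exceeds $242,900 by $134,700 → 337 increments × $28 = $9,436 ≥ base, so the credit is $0. total $55 + $0 = $55
Amara ($436,551): Retirement Saver's Credit: income exceeds $357,800 by $78,751 → 40 increments × $22 = $880 ≥ base, so the credit is $0. Student Loan Interest Credit: income exceeds $242,900 by $193,651 → 485 increments × $28 = $13,580 ≥ base, so the credit is $0. total $0 + $0 = $0
Difference: |$55 − $0| = $55.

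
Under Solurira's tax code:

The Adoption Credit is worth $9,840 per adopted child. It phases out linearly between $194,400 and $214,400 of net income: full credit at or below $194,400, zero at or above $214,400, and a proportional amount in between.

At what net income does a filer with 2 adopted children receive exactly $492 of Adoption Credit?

$213,900

Full credit = 2 × $9,840 = $19,680.
$492 is 492/19,680 of the full $19,680, so 19,188/19,680 of the $20,000 range has been used: income = $194,400 + $20,000 × 19,188/19,680 = $213,900.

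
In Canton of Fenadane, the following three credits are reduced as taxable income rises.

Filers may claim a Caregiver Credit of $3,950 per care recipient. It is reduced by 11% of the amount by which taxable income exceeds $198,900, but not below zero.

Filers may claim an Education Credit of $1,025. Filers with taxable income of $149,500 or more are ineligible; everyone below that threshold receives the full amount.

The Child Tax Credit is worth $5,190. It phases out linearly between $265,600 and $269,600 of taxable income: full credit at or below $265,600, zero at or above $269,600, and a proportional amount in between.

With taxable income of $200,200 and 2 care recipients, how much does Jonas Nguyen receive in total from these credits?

Caregiver Credit: base = 2 × $3,950 = $7,900. 11% of the $1,300 excess over $198,900 is $143; credit = $7,900 − $143 = $7,757.
Education Credit: $200,200 meets or exceeds the $149,500 cutoff, so the credit is $0.
Child Tax Credit: $200,200 is at or below the $265,600 threshold, so the full $5,190 applies.
Total: $7,757 + $0 + $5,190 = $12,947.

$12,947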